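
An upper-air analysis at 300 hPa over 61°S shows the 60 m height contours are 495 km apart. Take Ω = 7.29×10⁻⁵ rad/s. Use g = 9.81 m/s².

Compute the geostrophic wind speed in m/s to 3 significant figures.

Coriolis parameter at 61°S:
f = 2Ω sin φ = 2 × 7.29×10⁻⁵ × sin 61° = 1.28×10⁻⁴ s⁻¹
Height gradient: |∂Z/∂n| = 60 m / 495000 m = 1.21×10⁻⁴
On a pressure surface, geostrophic balance gives V_g = (g/f)|∂Z/∂n|:
V_g = 9.81 × 1.21×10⁻⁴ / 1.28×10⁻⁴ = 9.32 m/s

9.32 m/s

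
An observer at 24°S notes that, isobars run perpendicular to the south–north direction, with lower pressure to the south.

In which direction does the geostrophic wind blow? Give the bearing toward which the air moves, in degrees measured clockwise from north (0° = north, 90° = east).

The pressure-gradient force points toward the south (bearing 180°).
Geostrophic balance: in the Southern Hemisphere the Coriolis force deflects motion to the left, so the geostrophic wind blows 90° to the left of the pressure-gradient force (low pressure on the right).
Rotating 180° by 90° counterclockwise gives 090° — the wind blows toward the east.

090°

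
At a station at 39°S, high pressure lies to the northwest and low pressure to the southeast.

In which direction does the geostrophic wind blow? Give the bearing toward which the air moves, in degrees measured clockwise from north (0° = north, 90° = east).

045°

The pressure-gradient force points toward the southeast (bearing 135°).
Geostrophic balance: in the Southern Hemisphere the Coriolis force deflects motion to the left, so the geostrophic wind blows 90° to the left of the pressure-gradient force (low pressure on the right).
Rotating 135° by 90° counterclockwise gives 045° — the wind blows toward the northeast.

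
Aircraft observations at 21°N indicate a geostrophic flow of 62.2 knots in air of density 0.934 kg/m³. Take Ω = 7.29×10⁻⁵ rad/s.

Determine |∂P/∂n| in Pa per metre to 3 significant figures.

1.56×10⁻³ Pa/m

Coriolis parameter at 21°N:
f = 2Ω sin φ = 2 × 7.29×10⁻⁵ × sin 21° = 5.23×10⁻⁵ s⁻¹
Wind speed in SI: 62.2 knots = 32.0 m/s
Geostrophic balance rearranged: |∂P/∂n| = f ρ V_g
|∂P/∂n| = 5.23×10⁻⁵ × 0.934 × 32.0 = 1.56×10⁻³ Pa/m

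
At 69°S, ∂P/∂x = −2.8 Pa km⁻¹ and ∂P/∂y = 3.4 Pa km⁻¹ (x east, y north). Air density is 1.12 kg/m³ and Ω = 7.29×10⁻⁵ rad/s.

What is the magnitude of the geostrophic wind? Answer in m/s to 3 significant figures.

28.9 m/s

Coriolis parameter at 69°S:
f = 2Ω sin φ = 2 × 7.29×10⁻⁵ × sin 69° = 1.36×10⁻⁴ s⁻¹
In the Southern Hemisphere f is negative: f = −1.36×10⁻⁴ s⁻¹.
Component geostrophic relations (x east, y north):
u_g = −(1/(fρ)) ∂P/∂y,  v_g = (1/(fρ)) ∂P/∂x
u_g = −(3.4×10⁻³)/(−1.36×10⁻⁴ × 1.12) = 22.3 m/s;  v_g = (−2.8×10⁻³)/(−1.36×10⁻⁴ × 1.12) = 18.4 m/s
|V_g| = √(u_g² + v_g²) = 28.9 m/s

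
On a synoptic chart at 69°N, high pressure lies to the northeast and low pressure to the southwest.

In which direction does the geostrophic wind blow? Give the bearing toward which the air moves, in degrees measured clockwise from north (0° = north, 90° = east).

The pressure-gradient force points toward the southwest (bearing 225°).
Geostrophic balance: in the Northern Hemisphere the Coriolis force deflects motion to the right, so the geostrophic wind blows 90° to the right of the pressure-gradient force (low pressure on the left).
Rotating 225° by 90° clockwise gives 315° — the wind blows toward the northwest.

315°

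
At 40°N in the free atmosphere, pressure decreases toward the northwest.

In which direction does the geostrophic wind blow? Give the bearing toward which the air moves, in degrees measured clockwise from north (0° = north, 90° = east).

The pressure-gradient force points toward the northwest (bearing 315°).
Geostrophic balance: in the Northern Hemisphere the Coriolis force deflects motion to the right, so the geostrophic wind blows 90° to the right of the pressure-gradient force (low pressure on the left).
Rotating 315° by 90° clockwise gives 045° — the wind blows toward the northeast.

045°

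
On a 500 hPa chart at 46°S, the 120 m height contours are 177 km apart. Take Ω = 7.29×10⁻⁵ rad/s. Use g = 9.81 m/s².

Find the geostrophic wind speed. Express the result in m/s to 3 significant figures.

Coriolis parameter at 46°S:
f = 2Ω sin φ = 2 × 7.29×10⁻⁵ × sin 46° = 1.05×10⁻⁴ s⁻¹
Height gradient: |∂Z/∂n| = 120 m / 177000 m = 6.78×10⁻⁴
On a pressure surface, geostrophic balance gives V_g = (g/f)|∂Z/∂n|:
V_g = 9.81 × 6.78×10⁻⁴ / 1.05×10⁻⁴ = 63.4 m/s

63.4 m/s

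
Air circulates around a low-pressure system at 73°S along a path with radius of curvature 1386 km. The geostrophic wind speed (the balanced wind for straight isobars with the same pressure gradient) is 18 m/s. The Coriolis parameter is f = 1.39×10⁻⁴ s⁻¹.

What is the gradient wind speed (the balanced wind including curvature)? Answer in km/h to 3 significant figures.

59.7 km/h

Around a low, centrifugal force acts outward with Coriolis, so pressure-gradient force balances both:
(1/ρ)|∂P/∂n| = fV + V²/R  →  V² + fR·V − fR·V_g = 0
With fR = 1.39×10⁻⁴ × 1386×10³ m = 193 m/s:
V = [−fR + √((fR)² + 4 fR V_g)]/2 = [−193 + √(193² + 4×193×18)]/2 = 16.6 m/s
Subgeostrophic (V < V_g = 18 m/s), as expected around a low.
Converting: 16.6 m/s × 3.6 = 59.7 km/h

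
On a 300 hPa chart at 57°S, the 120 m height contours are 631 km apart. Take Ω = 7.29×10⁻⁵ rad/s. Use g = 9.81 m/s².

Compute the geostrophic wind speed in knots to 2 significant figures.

Coriolis parameter at 57°S:
f = 2Ω sin φ = 2 × 7.29×10⁻⁵ × sin 57° = 1.22×10⁻⁴ s⁻¹
Height gradient: |∂Z/∂n| = 120 m / 631000 m = 1.90×10⁻⁴
On a pressure surface, geostrophic balance gives V_g = (g/f)|∂Z/∂n|:
V_g = 9.81 × 1.90×10⁻⁴ / 1.22×10⁻⁴ = 15.3 m/s
Converting: 15.3 m/s × 1.944 = 30 knots

30 knots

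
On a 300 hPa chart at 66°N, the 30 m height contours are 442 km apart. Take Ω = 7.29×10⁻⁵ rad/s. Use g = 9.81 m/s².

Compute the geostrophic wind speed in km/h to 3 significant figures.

18.0 km/h

Coriolis parameter at 66°N:
f = 2Ω sin φ = 2 × 7.29×10⁻⁵ × sin 66° = 1.33×10⁻⁴ s⁻¹
Height gradient: |∂Z/∂n| = 30 m / 442000 m = 6.79×10⁻⁵
On a pressure surface, geostrophic balance gives V_g = (g/f)|∂Z/∂n|:
V_g = 9.81 × 6.79×10⁻⁵ / 1.33×10⁻⁴ = 5.00 m/s
Converting: 5.00 m/s × 3.6 = 18.0 km/h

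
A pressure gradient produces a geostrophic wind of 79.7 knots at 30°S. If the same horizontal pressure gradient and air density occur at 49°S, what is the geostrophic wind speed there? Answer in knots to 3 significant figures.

With the same pressure gradient and density, V_g ∝ 1/f ∝ 1/sin φ.
V₂ = V₁ · sin φ₁ / sin φ₂ = 79.7 × sin 30° / sin 49°
V₂ = 79.7 × 0.5000/0.7547 = 52.8 knots

52.8 knots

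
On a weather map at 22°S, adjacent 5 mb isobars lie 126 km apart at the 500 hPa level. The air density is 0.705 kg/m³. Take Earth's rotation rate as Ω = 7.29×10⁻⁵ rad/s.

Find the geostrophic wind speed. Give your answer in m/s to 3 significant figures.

Coriolis parameter at 22°S:
f = 2Ω sin φ = 2 × 7.29×10⁻⁵ × sin 22° = 5.46×10⁻⁵ s⁻¹
Pressure gradient: |∂P/∂n| = 500 Pa / 126000 m = 3.97×10⁻³ Pa/m
Geostrophic balance (pressure-gradient force = Coriolis force):
V_g = (1/(fρ)) |∂P/∂n| = 3.97×10⁻³ / (5.46×10⁻⁵ × 0.705) = 103 m/s

103 m/s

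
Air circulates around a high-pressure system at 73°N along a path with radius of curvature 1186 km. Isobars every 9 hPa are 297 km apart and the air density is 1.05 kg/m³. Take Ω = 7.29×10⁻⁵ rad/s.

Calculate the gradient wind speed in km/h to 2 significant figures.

Coriolis parameter at 73°N:
f = 2Ω sin φ = 2 × 7.29×10⁻⁵ × sin 73° = 1.39×10⁻⁴ s⁻¹
Pressure gradient: |∂P/∂n| = 900 Pa / 297000 m = 3.03×10⁻³ Pa/m
Geostrophic speed: V_g = |∂P/∂n|/(fρ) = 3.03×10⁻³/(1.39×10⁻⁴ × 1.05) = 20.7 m/s
Around a high, pressure-gradient force acts outward with centrifugal, so Coriolis balances both:
fV = (1/ρ)|∂P/∂n| + V²/R  →  V² − fR·V + fR·V_g = 0
With fR = 1.39×10⁻⁴ × 1186×10³ m = 165 m/s:
V = [fR − √((fR)² − 4 fR V_g)]/2 = [165 − √(165² − 4×165×20.7)]/2 = 24.3 m/s
Supergeostrophic (V > V_g = 20.7 m/s), as expected around a high.
Converting: 24.3 m/s × 3.6 = 87 km/h

87 km/h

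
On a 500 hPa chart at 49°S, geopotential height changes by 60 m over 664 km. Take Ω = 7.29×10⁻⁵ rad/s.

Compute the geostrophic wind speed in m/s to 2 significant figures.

Coriolis parameter at 49°S:
f = 2Ω sin φ = 2 × 7.29×10⁻⁵ × sin 49° = 1.10×10⁻⁴ s⁻¹
Height gradient: |∂Z/∂n| = 60 m / 664000 m = 9.04×10⁻⁵
On a pressure surface, geostrophic balance gives V_g = (g/f)|∂Z/∂n|:
V_g = 9.81 × 9.04×10⁻⁵ / 1.10×10⁻⁴ = 8.06 m/s

8.1 m/s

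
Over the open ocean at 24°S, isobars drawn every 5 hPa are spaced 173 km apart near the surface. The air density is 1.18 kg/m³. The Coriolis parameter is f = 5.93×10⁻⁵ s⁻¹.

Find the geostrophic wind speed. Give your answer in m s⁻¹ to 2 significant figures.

Pressure gradient: |∂P/∂n| = 500 Pa / 173000 m = 2.89×10⁻³ Pa/m
Geostrophic balance (pressure-gradient force = Coriolis force):
V_g = (1/(fρ)) |∂P/∂n| = 2.89×10⁻³ / (5.93×10⁻⁵ × 1.18) = 41.3 m/s

41 m s⁻¹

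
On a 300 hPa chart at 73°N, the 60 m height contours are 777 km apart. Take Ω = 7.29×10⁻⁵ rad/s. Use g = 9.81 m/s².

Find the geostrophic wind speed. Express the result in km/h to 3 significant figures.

Coriolis parameter at 73°N:
f = 2Ω sin φ = 2 × 7.29×10⁻⁵ × sin 73° = 1.39×10⁻⁴ s⁻¹
Height gradient: |∂Z/∂n| = 60 m / 777000 m = 7.72×10⁻⁵
On a pressure surface, geostrophic balance gives V_g = (g/f)|∂Z/∂n|:
V_g = 9.81 × 7.72×10⁻⁵ / 1.39×10⁻⁴ = 5.43 m/s
Converting: 5.43 m/s × 3.6 = 19.6 km/h

19.6 km/h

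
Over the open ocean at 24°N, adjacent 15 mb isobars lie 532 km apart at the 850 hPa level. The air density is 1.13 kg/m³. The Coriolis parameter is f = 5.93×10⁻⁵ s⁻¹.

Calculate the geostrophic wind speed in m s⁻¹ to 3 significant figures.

42.1 m s⁻¹

Pressure gradient: |∂P/∂n| = 1500 Pa / 532000 m = 2.82×10⁻³ Pa/m
Geostrophic balance (pressure-gradient force = Coriolis force):
V_g = (1/(fρ)) |∂P/∂n| = 2.82×10⁻³ / (5.93×10⁻⁵ × 1.13) = 42.1 m/s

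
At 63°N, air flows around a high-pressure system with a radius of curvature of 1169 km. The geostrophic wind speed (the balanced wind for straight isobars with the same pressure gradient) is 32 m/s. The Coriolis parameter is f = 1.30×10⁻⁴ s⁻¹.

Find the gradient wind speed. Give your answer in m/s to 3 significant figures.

45.8 m/s

Around a high, pressure-gradient force acts outward with centrifugal, so Coriolis balances both:
fV = (1/ρ)|∂P/∂n| + V²/R  →  V² − fR·V + fR·V_g = 0
With fR = 1.30×10⁻⁴ × 1169×10³ m = 152 m/s:
V = [fR − √((fR)² − 4 fR V_g)]/2 = [152 − √(152² − 4×152×32)]/2 = 45.8 m/s
Supergeostrophic (V > V_g = 32 m/s), as expected around a high.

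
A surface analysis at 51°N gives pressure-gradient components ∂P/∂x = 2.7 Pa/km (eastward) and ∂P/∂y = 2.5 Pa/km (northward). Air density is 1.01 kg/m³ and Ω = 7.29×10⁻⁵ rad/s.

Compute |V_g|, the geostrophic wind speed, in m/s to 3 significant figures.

Coriolis parameter at 51°N:
f = 2Ω sin φ = 2 × 7.29×10⁻⁵ × sin 51° = 1.13×10⁻⁴ s⁻¹
Component geostrophic relations (x east, y north):
u_g = −(1/(fρ)) ∂P/∂y,  v_g = (1/(fρ)) ∂P/∂x
u_g = −(2.5×10⁻³)/(1.13×10⁻⁴ × 1.01) = −21.8 m/s;  v_g = (2.7×10⁻³)/(1.13×10⁻⁴ × 1.01) = 23.6 m/s
|V_g| = √(u_g² + v_g²) = 32.2 m/s

32.2 m/s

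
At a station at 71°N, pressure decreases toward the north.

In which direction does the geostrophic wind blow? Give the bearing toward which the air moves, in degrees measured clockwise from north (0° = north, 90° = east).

090°

The pressure-gradient force points toward the north (bearing 000°).
Geostrophic balance: in the Northern Hemisphere the Coriolis force deflects motion to the right, so the geostrophic wind blows 90° to the right of the pressure-gradient force (low pressure on the left).
Rotating 000° by 90° clockwise gives 090° — the wind blows toward the east.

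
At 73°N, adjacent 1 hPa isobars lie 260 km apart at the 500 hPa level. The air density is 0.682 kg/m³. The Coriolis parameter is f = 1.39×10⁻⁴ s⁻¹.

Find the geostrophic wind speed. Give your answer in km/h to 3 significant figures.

Pressure gradient: |∂P/∂n| = 100 Pa / 260000 m = 3.85×10⁻⁴ Pa/m
Geostrophic balance (pressure-gradient force = Coriolis force):
V_g = (1/(fρ)) |∂P/∂n| = 3.85×10⁻⁴ / (1.39×10⁻⁴ × 0.682) = 4.06 m/s
Converting: 4.06 m/s × 3.6 = 14.6 km/h

14.6 km/h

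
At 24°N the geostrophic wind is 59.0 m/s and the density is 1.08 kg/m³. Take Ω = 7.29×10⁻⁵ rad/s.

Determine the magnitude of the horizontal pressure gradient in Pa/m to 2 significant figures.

3.8×10⁻³ Pa/m

Coriolis parameter at 24°N:
f = 2Ω sin φ = 2 × 7.29×10⁻⁵ × sin 24° = 5.93×10⁻⁵ s⁻¹
Geostrophic balance rearranged: |∂P/∂n| = f ρ V_g
|∂P/∂n| = 5.93×10⁻⁵ × 1.08 × 59.0 = 3.78×10⁻³ Pa/m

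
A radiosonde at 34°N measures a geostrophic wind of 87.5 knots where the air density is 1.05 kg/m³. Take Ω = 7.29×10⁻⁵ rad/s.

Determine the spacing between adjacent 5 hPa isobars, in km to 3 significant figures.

Coriolis parameter at 34°N:
f = 2Ω sin φ = 2 × 7.29×10⁻⁵ × sin 34° = 8.15×10⁻⁵ s⁻¹
Wind speed in SI: 87.5 knots = 45.0 m/s
Geostrophic balance rearranged: |∂P/∂n| = f ρ V_g
|∂P/∂n| = 8.15×10⁻⁵ × 1.05 × 45.0 = 3.85×10⁻³ Pa/m
Isobar spacing: Δn = ΔP/|∂P/∂n| = 500 Pa / 3.85×10⁻³ Pa/m = 129752 m ≈ 130 km

130 km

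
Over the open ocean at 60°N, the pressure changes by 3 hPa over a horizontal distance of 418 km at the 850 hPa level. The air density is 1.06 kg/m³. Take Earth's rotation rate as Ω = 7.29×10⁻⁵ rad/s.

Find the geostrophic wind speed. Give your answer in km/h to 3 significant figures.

Coriolis parameter at 60°N:
f = 2Ω sin φ = 2 × 7.29×10⁻⁵ × sin 60° = 1.26×10⁻⁴ s⁻¹
Pressure gradient: |∂P/∂n| = 300 Pa / 418000 m = 7.18×10⁻⁴ Pa/m
Geostrophic balance (pressure-gradient force = Coriolis force):
V_g = (1/(fρ)) |∂P/∂n| = 7.18×10⁻⁴ / (1.26×10⁻⁴ × 1.06) = 5.36 m/s
Converting: 5.36 m/s × 3.6 = 19.3 km/h

19.3 km/h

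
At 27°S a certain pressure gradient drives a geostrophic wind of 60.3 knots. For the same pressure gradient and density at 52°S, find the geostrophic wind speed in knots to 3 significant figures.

With the same pressure gradient and density, V_g ∝ 1/f ∝ 1/sin φ.
V₂ = V₁ · sin φ₁ / sin φ₂ = 60.3 × sin 27° / sin 52°
V₂ = 60.3 × 0.4540/0.7880 = 34.7 knots

34.7 knots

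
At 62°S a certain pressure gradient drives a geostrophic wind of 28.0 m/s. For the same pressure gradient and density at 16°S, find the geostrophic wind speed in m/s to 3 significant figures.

With the same pressure gradient and density, V_g ∝ 1/f ∝ 1/sin φ.
V₂ = V₁ · sin φ₁ / sin φ₂ = 28.0 × sin 62° / sin 16°
V₂ = 28.0 × 0.8829/0.2756 = 89.7 m/s

89.7 m/s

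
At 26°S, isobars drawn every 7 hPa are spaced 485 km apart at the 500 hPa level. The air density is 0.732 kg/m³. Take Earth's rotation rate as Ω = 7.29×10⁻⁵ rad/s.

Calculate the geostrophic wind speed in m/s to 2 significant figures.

31 m/s

Coriolis parameter at 26°S:
f = 2Ω sin φ = 2 × 7.29×10⁻⁵ × sin 26° = 6.39×10⁻⁵ s⁻¹
Pressure gradient: |∂P/∂n| = 700 Pa / 485000 m = 1.44×10⁻³ Pa/m
Geostrophic balance (pressure-gradient force = Coriolis force):
V_g = (1/(fρ)) |∂P/∂n| = 1.44×10⁻³ / (6.39×10⁻⁵ × 0.732) = 30.8 m/s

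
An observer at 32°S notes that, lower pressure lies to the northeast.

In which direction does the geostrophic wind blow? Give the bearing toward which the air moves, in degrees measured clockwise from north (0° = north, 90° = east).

315°

The pressure-gradient force points toward the northeast (bearing 045°).
Geostrophic balance: in the Southern Hemisphere the Coriolis force deflects motion to the left, so the geostrophic wind blows 90° to the left of the pressure-gradient force (low pressure on the right).
Rotating 045° by 90° counterclockwise gives 315° — the wind blows toward the northwest.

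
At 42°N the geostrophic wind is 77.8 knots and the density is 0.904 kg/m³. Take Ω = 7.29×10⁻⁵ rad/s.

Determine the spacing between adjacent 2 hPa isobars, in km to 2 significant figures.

57 km

Coriolis parameter at 42°N:
f = 2Ω sin φ = 2 × 7.29×10⁻⁵ × sin 42° = 9.76×10⁻⁵ s⁻¹
Wind speed in SI: 77.8 knots = 40.0 m/s
Geostrophic balance rearranged: |∂P/∂n| = f ρ V_g
|∂P/∂n| = 9.76×10⁻⁵ × 0.904 × 40.0 = 3.53×10⁻³ Pa/m
Isobar spacing: Δn = ΔP/|∂P/∂n| = 200 Pa / 3.53×10⁻³ Pa/m = 56660 m ≈ 57 km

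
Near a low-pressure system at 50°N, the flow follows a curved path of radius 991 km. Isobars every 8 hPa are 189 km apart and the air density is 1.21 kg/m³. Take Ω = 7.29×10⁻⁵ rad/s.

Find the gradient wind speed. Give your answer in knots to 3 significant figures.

49.5 knots

Coriolis parameter at 50°N:
f = 2Ω sin φ = 2 × 7.29×10⁻⁵ × sin 50° = 1.12×10⁻⁴ s⁻¹
Pressure gradient: |∂P/∂n| = 800 Pa / 189000 m = 4.23×10⁻³ Pa/m
Geostrophic speed: V_g = |∂P/∂n|/(fρ) = 4.23×10⁻³/(1.12×10⁻⁴ × 1.21) = 31.3 m/s
Around a low, centrifugal force acts outward with Coriolis, so pressure-gradient force balances both:
(1/ρ)|∂P/∂n| = fV + V²/R  →  V² + fR·V − fR·V_g = 0
With fR = 1.12×10⁻⁴ × 991×10³ m = 111 m/s:
V = [−fR + √((fR)² + 4 fR V_g)]/2 = [−111 + √(111² + 4×111×31.3)]/2 = 25.5 m/s
Subgeostrophic (V < V_g = 31.3 m/s), as expected around a low.
Converting: 25.5 m/s × 1.944 = 49.5 knots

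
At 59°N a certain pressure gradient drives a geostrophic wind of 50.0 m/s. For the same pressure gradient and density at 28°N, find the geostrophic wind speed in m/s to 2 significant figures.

91 m/s

With the same pressure gradient and density, V_g ∝ 1/f ∝ 1/sin φ.
V₂ = V₁ · sin φ₁ / sin φ₂ = 50.0 × sin 59° / sin 28°
V₂ = 50.0 × 0.8572/0.4695 = 91 m/s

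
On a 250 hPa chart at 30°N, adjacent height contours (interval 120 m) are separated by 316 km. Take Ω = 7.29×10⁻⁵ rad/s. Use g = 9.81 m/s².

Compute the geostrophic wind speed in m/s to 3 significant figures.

51.1 m/s

Coriolis parameter at 30°N:
f = 2Ω sin φ = 2 × 7.29×10⁻⁵ × sin 30° = 7.29×10⁻⁵ s⁻¹
Height gradient: |∂Z/∂n| = 120 m / 316000 m = 3.80×10⁻⁴
On a pressure surface, geostrophic balance gives V_g = (g/f)|∂Z/∂n|:
V_g = 9.81 × 3.80×10⁻⁴ / 7.29×10⁻⁵ = 51.1 m/s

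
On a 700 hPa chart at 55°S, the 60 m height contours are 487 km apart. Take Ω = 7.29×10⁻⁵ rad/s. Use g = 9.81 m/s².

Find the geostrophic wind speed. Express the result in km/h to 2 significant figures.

Coriolis parameter at 55°S:
f = 2Ω sin φ = 2 × 7.29×10⁻⁵ × sin 55° = 1.19×10⁻⁴ s⁻¹
Height gradient: |∂Z/∂n| = 60 m / 487000 m = 1.23×10⁻⁴
On a pressure surface, geostrophic balance gives V_g = (g/f)|∂Z/∂n|:
V_g = 9.81 × 1.23×10⁻⁴ / 1.19×10⁻⁴ = 10.1 m/s
Converting: 10.1 m/s × 3.6 = 36 km/h

36 km/h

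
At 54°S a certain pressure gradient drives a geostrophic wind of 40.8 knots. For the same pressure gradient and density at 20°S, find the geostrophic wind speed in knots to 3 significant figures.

With the same pressure gradient and density, V_g ∝ 1/f ∝ 1/sin φ.
V₂ = V₁ · sin φ₁ / sin φ₂ = 40.8 × sin 54° / sin 20°
V₂ = 40.8 × 0.8090/0.3420 = 96.5 knots

96.5 knots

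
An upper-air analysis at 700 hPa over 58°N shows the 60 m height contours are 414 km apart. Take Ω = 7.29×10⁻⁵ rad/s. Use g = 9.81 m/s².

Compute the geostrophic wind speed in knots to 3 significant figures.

22.4 knots

Coriolis parameter at 58°N:
f = 2Ω sin φ = 2 × 7.29×10⁻⁵ × sin 58° = 1.24×10⁻⁴ s⁻¹
Height gradient: |∂Z/∂n| = 60 m / 414000 m = 1.45×10⁻⁴
On a pressure surface, geostrophic balance gives V_g = (g/f)|∂Z/∂n|:
V_g = 9.81 × 1.45×10⁻⁴ / 1.24×10⁻⁴ = 11.5 m/s
Converting: 11.5 m/s × 1.944 = 22.4 knots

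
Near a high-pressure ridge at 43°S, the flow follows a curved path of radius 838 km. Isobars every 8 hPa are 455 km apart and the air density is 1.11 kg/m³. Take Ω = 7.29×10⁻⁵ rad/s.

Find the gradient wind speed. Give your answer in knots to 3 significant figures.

41.7 knots

Coriolis parameter at 43°S:
f = 2Ω sin φ = 2 × 7.29×10⁻⁵ × sin 43° = 9.94×10⁻⁵ s⁻¹
Pressure gradient: |∂P/∂n| = 800 Pa / 455000 m = 1.76×10⁻³ Pa/m
Geostrophic speed: V_g = |∂P/∂n|/(fρ) = 1.76×10⁻³/(9.94×10⁻⁵ × 1.11) = 15.9 m/s
Around a high, pressure-gradient force acts outward with centrifugal, so Coriolis balances both:
fV = (1/ρ)|∂P/∂n| + V²/R  →  V² − fR·V + fR·V_g = 0
With fR = 9.94×10⁻⁵ × 838×10³ m = 83.3 m/s:
V = [fR − √((fR)² − 4 fR V_g)]/2 = [83.3 − √(83.3² − 4×83.3×15.9)]/2 = 21.5 m/s
Supergeostrophic (V > V_g = 15.9 m/s), as expected around a high.
Converting: 21.5 m/s × 1.944 = 41.7 knots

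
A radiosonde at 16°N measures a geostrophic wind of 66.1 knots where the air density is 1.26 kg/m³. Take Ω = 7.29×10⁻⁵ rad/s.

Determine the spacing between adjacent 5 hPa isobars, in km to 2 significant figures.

Coriolis parameter at 16°N:
f = 2Ω sin φ = 2 × 7.29×10⁻⁵ × sin 16° = 4.02×10⁻⁵ s⁻¹
Wind speed in SI: 66.1 knots = 34.0 m/s
Geostrophic balance rearranged: |∂P/∂n| = f ρ V_g
|∂P/∂n| = 4.02×10⁻⁵ × 1.26 × 34.0 = 1.72×10⁻³ Pa/m
Isobar spacing: Δn = ΔP/|∂P/∂n| = 500 Pa / 1.72×10⁻³ Pa/m = 290378 m ≈ 290 km

290 km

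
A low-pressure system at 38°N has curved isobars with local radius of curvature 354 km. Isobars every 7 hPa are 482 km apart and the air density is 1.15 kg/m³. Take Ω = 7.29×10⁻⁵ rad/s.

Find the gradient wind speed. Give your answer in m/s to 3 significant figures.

10.6 m/s

Coriolis parameter at 38°N:
f = 2Ω sin φ = 2 × 7.29×10⁻⁵ × sin 38° = 8.98×10⁻⁵ s⁻¹
Pressure gradient: |∂P/∂n| = 700 Pa / 482000 m = 1.45×10⁻³ Pa/m
Geostrophic speed: V_g = |∂P/∂n|/(fρ) = 1.45×10⁻³/(8.98×10⁻⁵ × 1.15) = 14.1 m/s
Around a low, centrifugal force acts outward with Coriolis, so pressure-gradient force balances both:
(1/ρ)|∂P/∂n| = fV + V²/R  →  V² + fR·V − fR·V_g = 0
With fR = 8.98×10⁻⁵ × 354×10³ m = 31.8 m/s:
V = [−fR + √((fR)² + 4 fR V_g)]/2 = [−31.8 + √(31.8² + 4×31.8×14.1)]/2 = 10.6 m/s
Subgeostrophic (V < V_g = 14.1 m/s), as expected around a low.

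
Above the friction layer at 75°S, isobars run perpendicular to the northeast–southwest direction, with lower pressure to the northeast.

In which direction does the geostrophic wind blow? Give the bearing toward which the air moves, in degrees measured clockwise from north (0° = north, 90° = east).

315°

The pressure-gradient force points toward the northeast (bearing 045°).
Geostrophic balance: in the Southern Hemisphere the Coriolis force deflects motion to the left, so the geostrophic wind blows 90° to the left of the pressure-gradient force (low pressure on the right).
Rotating 045° by 90° counterclockwise gives 315° — the wind blows toward the northwest.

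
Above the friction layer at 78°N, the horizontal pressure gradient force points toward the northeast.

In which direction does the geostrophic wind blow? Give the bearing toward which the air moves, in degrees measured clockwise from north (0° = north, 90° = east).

135°

The pressure-gradient force points toward the northeast (bearing 045°).
Geostrophic balance: in the Northern Hemisphere the Coriolis force deflects motion to the right, so the geostrophic wind blows 90° to the right of the pressure-gradient force (low pressure on the left).
Rotating 045° by 90° clockwise gives 135° — the wind blows toward the southeast.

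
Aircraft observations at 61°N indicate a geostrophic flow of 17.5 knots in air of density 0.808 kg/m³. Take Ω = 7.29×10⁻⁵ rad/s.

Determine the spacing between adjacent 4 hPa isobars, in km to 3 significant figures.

Coriolis parameter at 61°N:
f = 2Ω sin φ = 2 × 7.29×10⁻⁵ × sin 61° = 1.28×10⁻⁴ s⁻¹
Wind speed in SI: 17.5 knots = 9.00 m/s
Geostrophic balance rearranged: |∂P/∂n| = f ρ V_g
|∂P/∂n| = 1.28×10⁻⁴ × 0.808 × 9.00 = 9.28×10⁻⁴ Pa/m
Isobar spacing: Δn = ΔP/|∂P/∂n| = 400 Pa / 9.28×10⁻⁴ Pa/m = 431217 m ≈ 431 km

431 km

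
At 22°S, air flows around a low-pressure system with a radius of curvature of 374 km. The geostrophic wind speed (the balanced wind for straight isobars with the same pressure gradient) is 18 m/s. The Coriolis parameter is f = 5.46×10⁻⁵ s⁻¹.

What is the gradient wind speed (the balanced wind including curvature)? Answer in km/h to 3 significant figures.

41.4 km/h

Around a low, centrifugal force acts outward with Coriolis, so pressure-gradient force balances both:
(1/ρ)|∂P/∂n| = fV + V²/R  →  V² + fR·V − fR·V_g = 0
With fR = 5.46×10⁻⁵ × 374×10³ m = 20.4 m/s:
V = [−fR + √((fR)² + 4 fR V_g)]/2 = [−20.4 + √(20.4² + 4×20.4×18)]/2 = 11.5 m/s
Subgeostrophic (V < V_g = 18 m/s), as expected around a low.
Converting: 11.5 m/s × 3.6 = 41.4 km/h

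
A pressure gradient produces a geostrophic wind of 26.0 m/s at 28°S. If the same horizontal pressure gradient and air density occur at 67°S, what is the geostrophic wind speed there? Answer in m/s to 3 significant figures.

13.3 m/s

With the same pressure gradient and density, V_g ∝ 1/f ∝ 1/sin φ.
V₂ = V₁ · sin φ₁ / sin φ₂ = 26.0 × sin 28° / sin 67°
V₂ = 26.0 × 0.4695/0.9205 = 13.3 m/s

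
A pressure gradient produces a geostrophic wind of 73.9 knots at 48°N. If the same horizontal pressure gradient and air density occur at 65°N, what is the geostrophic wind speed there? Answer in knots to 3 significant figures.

60.6 knots

With the same pressure gradient and density, V_g ∝ 1/f ∝ 1/sin φ.
V₂ = V₁ · sin φ₁ / sin φ₂ = 73.9 × sin 48° / sin 65°
V₂ = 73.9 × 0.7431/0.9063 = 60.6 knots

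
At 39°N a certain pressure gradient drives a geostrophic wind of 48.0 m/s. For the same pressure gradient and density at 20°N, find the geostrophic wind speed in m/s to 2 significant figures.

With the same pressure gradient and density, V_g ∝ 1/f ∝ 1/sin φ.
V₂ = V₁ · sin φ₁ / sin φ₂ = 48.0 × sin 39° / sin 20°
V₂ = 48.0 × 0.6293/0.3420 = 88 m/s

88 m/s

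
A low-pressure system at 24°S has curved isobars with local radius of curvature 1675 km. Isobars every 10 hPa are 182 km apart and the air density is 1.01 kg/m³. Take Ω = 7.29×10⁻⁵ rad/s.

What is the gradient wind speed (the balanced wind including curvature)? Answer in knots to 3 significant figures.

113 knots

Coriolis parameter at 24°S:
f = 2Ω sin φ = 2 × 7.29×10⁻⁵ × sin 24° = 5.93×10⁻⁵ s⁻¹
Pressure gradient: |∂P/∂n| = 1000 Pa / 182000 m = 5.49×10⁻³ Pa/m
Geostrophic speed: V_g = |∂P/∂n|/(fρ) = 5.49×10⁻³/(5.93×10⁻⁵ × 1.01) = 91.7 m/s
Around a low, centrifugal force acts outward with Coriolis, so pressure-gradient force balances both:
(1/ρ)|∂P/∂n| = fV + V²/R  →  V² + fR·V − fR·V_g = 0
With fR = 5.93×10⁻⁵ × 1675×10³ m = 99.3 m/s:
V = [−fR + √((fR)² + 4 fR V_g)]/2 = [−99.3 + √(99.3² + 4×99.3×91.7)]/2 = 57.9 m/s
Subgeostrophic (V < V_g = 91.7 m/s), as expected around a low.
Converting: 57.9 m/s × 1.944 = 113 knots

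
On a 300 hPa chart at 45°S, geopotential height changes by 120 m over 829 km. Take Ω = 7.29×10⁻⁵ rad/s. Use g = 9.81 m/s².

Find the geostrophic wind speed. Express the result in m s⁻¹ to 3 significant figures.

Coriolis parameter at 45°S:
f = 2Ω sin φ = 2 × 7.29×10⁻⁵ × sin 45° = 1.03×10⁻⁴ s⁻¹
Height gradient: |∂Z/∂n| = 120 m / 829000 m = 1.45×10⁻⁴
On a pressure surface, geostrophic balance gives V_g = (g/f)|∂Z/∂n|:
V_g = 9.81 × 1.45×10⁻⁴ / 1.03×10⁻⁴ = 13.8 m/s

13.8 m s⁻¹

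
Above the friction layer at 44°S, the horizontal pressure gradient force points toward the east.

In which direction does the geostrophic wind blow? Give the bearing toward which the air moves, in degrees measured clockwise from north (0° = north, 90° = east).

The pressure-gradient force points toward the east (bearing 090°).
Geostrophic balance: in the Southern Hemisphere the Coriolis force deflects motion to the left, so the geostrophic wind blows 90° to the left of the pressure-gradient force (low pressure on the right).
Rotating 090° by 90° counterclockwise gives 000° — the wind blows toward the north.

000°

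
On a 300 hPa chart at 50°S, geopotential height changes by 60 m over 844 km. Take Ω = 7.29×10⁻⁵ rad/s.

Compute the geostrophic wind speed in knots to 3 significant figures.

12.1 knots

Coriolis parameter at 50°S:
f = 2Ω sin φ = 2 × 7.29×10⁻⁵ × sin 50° = 1.12×10⁻⁴ s⁻¹
Height gradient: |∂Z/∂n| = 60 m / 844000 m = 7.11×10⁻⁵
On a pressure surface, geostrophic balance gives V_g = (g/f)|∂Z/∂n|:
V_g = 9.81 × 7.11×10⁻⁵ / 1.12×10⁻⁴ = 6.24 m/s
Converting: 6.24 m/s × 1.944 = 12.1 knots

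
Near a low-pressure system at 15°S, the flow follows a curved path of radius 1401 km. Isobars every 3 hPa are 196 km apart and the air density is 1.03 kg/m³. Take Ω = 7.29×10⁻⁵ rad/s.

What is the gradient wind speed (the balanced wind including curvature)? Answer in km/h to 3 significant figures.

94.7 km/h

Coriolis parameter at 15°S:
f = 2Ω sin φ = 2 × 7.29×10⁻⁵ × sin 15° = 3.77×10⁻⁵ s⁻¹
Pressure gradient: |∂P/∂n| = 300 Pa / 196000 m = 1.53×10⁻³ Pa/m
Geostrophic speed: V_g = |∂P/∂n|/(fρ) = 1.53×10⁻³/(3.77×10⁻⁵ × 1.03) = 39.4 m/s
Around a low, centrifugal force acts outward with Coriolis, so pressure-gradient force balances both:
(1/ρ)|∂P/∂n| = fV + V²/R  →  V² + fR·V − fR·V_g = 0
With fR = 3.77×10⁻⁵ × 1401×10³ m = 52.9 m/s:
V = [−fR + √((fR)² + 4 fR V_g)]/2 = [−52.9 + √(52.9² + 4×52.9×39.4)]/2 = 26.3 m/s
Subgeostrophic (V < V_g = 39.4 m/s), as expected around a low.
Converting: 26.3 m/s × 3.6 = 94.7 km/h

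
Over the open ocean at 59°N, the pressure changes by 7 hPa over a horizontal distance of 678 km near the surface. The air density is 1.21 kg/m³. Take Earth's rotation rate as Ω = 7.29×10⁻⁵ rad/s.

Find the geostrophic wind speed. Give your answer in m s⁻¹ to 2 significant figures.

6.8 m s⁻¹

Coriolis parameter at 59°N:
f = 2Ω sin φ = 2 × 7.29×10⁻⁵ × sin 59° = 1.25×10⁻⁴ s⁻¹
Pressure gradient: |∂P/∂n| = 700 Pa / 678000 m = 1.03×10⁻³ Pa/m
Geostrophic balance (pressure-gradient force = Coriolis force):
V_g = (1/(fρ)) |∂P/∂n| = 1.03×10⁻³ / (1.25×10⁻⁴ × 1.21) = 6.83 m/s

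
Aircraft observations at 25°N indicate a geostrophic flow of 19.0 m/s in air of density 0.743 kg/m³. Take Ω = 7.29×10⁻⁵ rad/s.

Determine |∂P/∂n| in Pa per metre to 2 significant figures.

Coriolis parameter at 25°N:
f = 2Ω sin φ = 2 × 7.29×10⁻⁵ × sin 25° = 6.16×10⁻⁵ s⁻¹
Geostrophic balance rearranged: |∂P/∂n| = f ρ V_g
|∂P/∂n| = 6.16×10⁻⁵ × 0.743 × 19.0 = 8.70×10⁻⁴ Pa/m

8.7×10⁻⁴ Pa/m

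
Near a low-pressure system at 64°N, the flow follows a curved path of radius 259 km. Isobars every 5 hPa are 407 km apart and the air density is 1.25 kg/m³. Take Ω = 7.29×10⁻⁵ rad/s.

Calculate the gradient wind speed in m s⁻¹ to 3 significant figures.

Coriolis parameter at 64°N:
f = 2Ω sin φ = 2 × 7.29×10⁻⁵ × sin 64° = 1.31×10⁻⁴ s⁻¹
Pressure gradient: |∂P/∂n| = 500 Pa / 407000 m = 1.23×10⁻³ Pa/m
Geostrophic speed: V_g = |∂P/∂n|/(fρ) = 1.23×10⁻³/(1.31×10⁻⁴ × 1.25) = 7.50 m/s
Around a low, centrifugal force acts outward with Coriolis, so pressure-gradient force balances both:
(1/ρ)|∂P/∂n| = fV + V²/R  →  V² + fR·V − fR·V_g = 0
With fR = 1.31×10⁻⁴ × 259×10³ m = 33.9 m/s:
V = [−fR + √((fR)² + 4 fR V_g)]/2 = [−33.9 + √(33.9² + 4×33.9×7.5)]/2 = 6.32 m/s
Subgeostrophic (V < V_g = 7.5 m/s), as expected around a low.

6.32 m s⁻¹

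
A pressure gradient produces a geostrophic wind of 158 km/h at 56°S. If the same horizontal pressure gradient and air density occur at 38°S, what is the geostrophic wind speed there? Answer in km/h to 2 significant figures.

210 km/h

With the same pressure gradient and density, V_g ∝ 1/f ∝ 1/sin φ.
V₂ = V₁ · sin φ₁ / sin φ₂ = 158 × sin 56° / sin 38°
V₂ = 158 × 0.8290/0.6157 = 210 km/h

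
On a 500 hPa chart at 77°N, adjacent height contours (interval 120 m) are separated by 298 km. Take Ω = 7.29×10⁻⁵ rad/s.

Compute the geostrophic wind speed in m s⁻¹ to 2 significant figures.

28 m s⁻¹

Coriolis parameter at 77°N:
f = 2Ω sin φ = 2 × 7.29×10⁻⁵ × sin 77° = 1.42×10⁻⁴ s⁻¹
Height gradient: |∂Z/∂n| = 120 m / 298000 m = 4.03×10⁻⁴
On a pressure surface, geostrophic balance gives V_g = (g/f)|∂Z/∂n|:
V_g = 9.81 × 4.03×10⁻⁴ / 1.42×10⁻⁴ = 27.8 m/s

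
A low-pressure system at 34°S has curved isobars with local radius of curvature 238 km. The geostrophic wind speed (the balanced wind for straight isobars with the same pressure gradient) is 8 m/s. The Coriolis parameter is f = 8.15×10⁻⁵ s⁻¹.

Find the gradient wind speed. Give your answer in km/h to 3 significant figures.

Around a low, centrifugal force acts outward with Coriolis, so pressure-gradient force balances both:
(1/ρ)|∂P/∂n| = fV + V²/R  →  V² + fR·V − fR·V_g = 0
With fR = 8.15×10⁻⁵ × 238×10³ m = 19.4 m/s:
V = [−fR + √((fR)² + 4 fR V_g)]/2 = [−19.4 + √(19.4² + 4×19.4×8)]/2 = 6.09 m/s
Subgeostrophic (V < V_g = 8 m/s), as expected around a low.
Converting: 6.09 m/s × 3.6 = 21.9 km/h

21.9 km/h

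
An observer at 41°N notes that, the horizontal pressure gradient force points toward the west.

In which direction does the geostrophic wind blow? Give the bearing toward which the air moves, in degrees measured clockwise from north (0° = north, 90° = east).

The pressure-gradient force points toward the west (bearing 270°).
Geostrophic balance: in the Northern Hemisphere the Coriolis force deflects motion to the right, so the geostrophic wind blows 90° to the right of the pressure-gradient force (low pressure on the left).
Rotating 270° by 90° clockwise gives 000° — the wind blows toward the north.

000°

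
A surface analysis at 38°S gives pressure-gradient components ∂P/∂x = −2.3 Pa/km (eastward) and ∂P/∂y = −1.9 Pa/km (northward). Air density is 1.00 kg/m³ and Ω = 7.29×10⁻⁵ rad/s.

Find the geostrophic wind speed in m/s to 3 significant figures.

Coriolis parameter at 38°S:
f = 2Ω sin φ = 2 × 7.29×10⁻⁵ × sin 38° = 8.98×10⁻⁵ s⁻¹
In the Southern Hemisphere f is negative: f = −8.98×10⁻⁵ s⁻¹.
Component geostrophic relations (x east, y north):
u_g = −(1/(fρ)) ∂P/∂y,  v_g = (1/(fρ)) ∂P/∂x
u_g = −(−1.9×10⁻³)/(−8.98×10⁻⁵ × 1.00) = −21.2 m/s;  v_g = (−2.3×10⁻³)/(−8.98×10⁻⁵ × 1.00) = 25.6 m/s
|V_g| = √(u_g² + v_g²) = 33.2 m/s

33.2 m/s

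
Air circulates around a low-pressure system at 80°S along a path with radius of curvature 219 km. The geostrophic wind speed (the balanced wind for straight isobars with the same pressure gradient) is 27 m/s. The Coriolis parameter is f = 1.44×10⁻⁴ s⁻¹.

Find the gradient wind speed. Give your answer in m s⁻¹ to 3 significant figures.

Around a low, centrifugal force acts outward with Coriolis, so pressure-gradient force balances both:
(1/ρ)|∂P/∂n| = fV + V²/R  →  V² + fR·V − fR·V_g = 0
With fR = 1.44×10⁻⁴ × 219×10³ m = 31.5 m/s:
V = [−fR + √((fR)² + 4 fR V_g)]/2 = [−31.5 + √(31.5² + 4×31.5×27)]/2 = 17.4 m/s
Subgeostrophic (V < V_g = 27 m/s), as expected around a low.

17.4 m s⁻¹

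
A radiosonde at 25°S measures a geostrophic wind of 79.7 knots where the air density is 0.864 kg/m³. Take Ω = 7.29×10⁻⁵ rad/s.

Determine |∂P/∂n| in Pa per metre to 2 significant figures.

Coriolis parameter at 25°S:
f = 2Ω sin φ = 2 × 7.29×10⁻⁵ × sin 25° = 6.16×10⁻⁵ s⁻¹
Wind speed in SI: 79.7 knots = 41.0 m/s
Geostrophic balance rearranged: |∂P/∂n| = f ρ V_g
|∂P/∂n| = 6.16×10⁻⁵ × 0.864 × 41.0 = 2.18×10⁻³ Pa/m

2.2×10⁻³ Pa/m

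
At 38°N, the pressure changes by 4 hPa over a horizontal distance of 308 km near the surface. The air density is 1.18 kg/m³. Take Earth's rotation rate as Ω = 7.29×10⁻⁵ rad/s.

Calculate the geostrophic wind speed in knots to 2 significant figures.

24 knots

Coriolis parameter at 38°N:
f = 2Ω sin φ = 2 × 7.29×10⁻⁵ × sin 38° = 8.98×10⁻⁵ s⁻¹
Pressure gradient: |∂P/∂n| = 400 Pa / 308000 m = 1.30×10⁻³ Pa/m
Geostrophic balance (pressure-gradient force = Coriolis force):
V_g = (1/(fρ)) |∂P/∂n| = 1.30×10⁻³ / (8.98×10⁻⁵ × 1.18) = 12.3 m/s
Converting: 12.3 m/s × 1.944 = 24 knots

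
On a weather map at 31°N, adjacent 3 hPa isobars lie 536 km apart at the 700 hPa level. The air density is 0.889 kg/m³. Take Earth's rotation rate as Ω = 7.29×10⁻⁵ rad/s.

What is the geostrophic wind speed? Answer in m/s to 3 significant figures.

Coriolis parameter at 31°N:
f = 2Ω sin φ = 2 × 7.29×10⁻⁵ × sin 31° = 7.51×10⁻⁵ s⁻¹
Pressure gradient: |∂P/∂n| = 300 Pa / 536000 m = 5.60×10⁻⁴ Pa/m
Geostrophic balance (pressure-gradient force = Coriolis force):
V_g = (1/(fρ)) |∂P/∂n| = 5.60×10⁻⁴ / (7.51×10⁻⁵ × 0.889) = 8.38 m/s

8.38 m/s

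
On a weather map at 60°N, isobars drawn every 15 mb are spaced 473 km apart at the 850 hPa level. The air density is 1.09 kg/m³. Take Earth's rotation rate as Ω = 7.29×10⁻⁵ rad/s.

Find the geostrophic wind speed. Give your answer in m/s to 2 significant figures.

23 m/s

Coriolis parameter at 60°N:
f = 2Ω sin φ = 2 × 7.29×10⁻⁵ × sin 60° = 1.26×10⁻⁴ s⁻¹
Pressure gradient: |∂P/∂n| = 1500 Pa / 473000 m = 3.17×10⁻³ Pa/m
Geostrophic balance (pressure-gradient force = Coriolis force):
V_g = (1/(fρ)) |∂P/∂n| = 3.17×10⁻³ / (1.26×10⁻⁴ × 1.09) = 23.0 m/s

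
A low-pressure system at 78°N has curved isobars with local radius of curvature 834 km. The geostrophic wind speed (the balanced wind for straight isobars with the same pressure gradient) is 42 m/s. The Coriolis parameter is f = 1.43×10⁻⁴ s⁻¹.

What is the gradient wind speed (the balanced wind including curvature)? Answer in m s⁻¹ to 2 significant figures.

33 m s⁻¹

Around a low, centrifugal force acts outward with Coriolis, so pressure-gradient force balances both:
(1/ρ)|∂P/∂n| = fV + V²/R  →  V² + fR·V − fR·V_g = 0
With fR = 1.43×10⁻⁴ × 834×10³ m = 119 m/s:
V = [−fR + √((fR)² + 4 fR V_g)]/2 = [−119 + √(119² + 4×119×42)]/2 = 32.9 m/s
Subgeostrophic (V < V_g = 42 m/s), as expected around a low.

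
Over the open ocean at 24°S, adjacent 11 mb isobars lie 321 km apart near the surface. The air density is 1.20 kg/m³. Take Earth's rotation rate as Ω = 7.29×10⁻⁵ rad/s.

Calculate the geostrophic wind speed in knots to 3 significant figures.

93.6 knots

Coriolis parameter at 24°S:
f = 2Ω sin φ = 2 × 7.29×10⁻⁵ × sin 24° = 5.93×10⁻⁵ s⁻¹
Pressure gradient: |∂P/∂n| = 1100 Pa / 321000 m = 3.43×10⁻³ Pa/m
Geostrophic balance (pressure-gradient force = Coriolis force):
V_g = (1/(fρ)) |∂P/∂n| = 3.43×10⁻³ / (5.93×10⁻⁵ × 1.20) = 48.2 m/s
Converting: 48.2 m/s × 1.944 = 93.6 knots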